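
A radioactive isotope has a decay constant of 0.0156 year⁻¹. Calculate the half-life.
t½ = ln(2)/λ = 44.43 years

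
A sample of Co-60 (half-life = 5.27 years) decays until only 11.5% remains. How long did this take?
t = t½ × log₂(N₀/N) = 16.44 years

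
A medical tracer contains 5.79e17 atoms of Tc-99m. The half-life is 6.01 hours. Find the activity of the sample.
A = λN = 6.678e16 decays/hour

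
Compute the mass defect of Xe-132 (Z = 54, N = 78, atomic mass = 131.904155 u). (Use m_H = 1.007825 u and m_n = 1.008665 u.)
Δm = Z·m_H + N·m_n − M = 1.194 u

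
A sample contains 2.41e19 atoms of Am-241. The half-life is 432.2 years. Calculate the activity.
A = λN = 3.865e16 decays/year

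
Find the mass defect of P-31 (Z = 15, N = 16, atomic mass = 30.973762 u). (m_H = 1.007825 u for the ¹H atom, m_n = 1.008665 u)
Δm = Z·m_H + N·m_n − M = 0.2823 u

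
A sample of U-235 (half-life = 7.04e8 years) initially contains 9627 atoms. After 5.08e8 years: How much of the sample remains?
N = N₀(1/2)^(t/t½) = 5838 atoms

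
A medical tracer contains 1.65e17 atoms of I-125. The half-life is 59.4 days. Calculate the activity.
A = λN = 1.925e15 decays/day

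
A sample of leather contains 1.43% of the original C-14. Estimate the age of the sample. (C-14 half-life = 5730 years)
Age = t½ × log₂(1/ratio) = 35110 years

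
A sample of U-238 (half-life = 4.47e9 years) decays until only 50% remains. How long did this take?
t = t½ × log₂(N₀/N) = 4.47e9 years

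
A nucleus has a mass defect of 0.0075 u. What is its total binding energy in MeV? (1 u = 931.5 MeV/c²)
B.E. = Δm × 931.5 = 6.986 MeV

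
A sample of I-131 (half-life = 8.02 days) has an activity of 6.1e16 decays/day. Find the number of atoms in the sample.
N = A/λ = 7.058e17 atoms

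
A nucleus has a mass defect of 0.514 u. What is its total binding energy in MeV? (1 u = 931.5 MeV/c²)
B.E. = Δm × 931.5 = 478.8 MeV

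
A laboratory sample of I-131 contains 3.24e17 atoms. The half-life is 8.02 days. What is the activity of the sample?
A = λN = 2.8e16 decays/day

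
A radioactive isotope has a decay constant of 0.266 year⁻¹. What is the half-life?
t½ = ln(2)/λ = 2.606 years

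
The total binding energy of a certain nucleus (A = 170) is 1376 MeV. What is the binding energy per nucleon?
B.E./A = 1376/170 = 8.094 MeV/nucleon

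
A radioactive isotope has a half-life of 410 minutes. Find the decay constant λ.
λ = ln(2)/t½ = 0.001691 minute⁻¹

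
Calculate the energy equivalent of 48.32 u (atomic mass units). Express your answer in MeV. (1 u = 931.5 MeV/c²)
E = mc² = 45010 MeV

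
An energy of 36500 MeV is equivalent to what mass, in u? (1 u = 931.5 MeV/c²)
m = E/c² = 39.18 u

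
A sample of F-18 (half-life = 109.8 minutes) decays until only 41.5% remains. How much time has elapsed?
t = t½ × log₂(N₀/N) = 139.3 minutes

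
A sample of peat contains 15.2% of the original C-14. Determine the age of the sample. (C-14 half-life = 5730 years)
Age = t½ × log₂(1/ratio) = 15570 years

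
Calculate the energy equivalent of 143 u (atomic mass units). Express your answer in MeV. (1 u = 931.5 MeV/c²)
E = mc² = 1.332e5 MeV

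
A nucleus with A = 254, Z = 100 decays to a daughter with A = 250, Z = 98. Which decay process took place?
ΔA = -4, ΔZ = -2 ⇒ alpha decay (α)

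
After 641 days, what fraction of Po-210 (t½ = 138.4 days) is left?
N/N₀ = (1/2)^(t/t½) = 0.04034 = 4.03%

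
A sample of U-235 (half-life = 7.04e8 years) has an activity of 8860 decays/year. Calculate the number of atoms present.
N = A/λ = 8.999e12 atoms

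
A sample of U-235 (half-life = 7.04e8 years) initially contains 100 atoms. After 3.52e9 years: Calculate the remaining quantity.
N = N₀(1/2)^(t/t½) = 3.125 atoms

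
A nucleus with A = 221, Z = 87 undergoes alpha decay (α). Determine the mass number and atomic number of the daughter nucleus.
Daughter: A = 217, Z = 85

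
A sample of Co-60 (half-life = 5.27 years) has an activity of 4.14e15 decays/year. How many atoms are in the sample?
N = A/λ = 3.148e16 atoms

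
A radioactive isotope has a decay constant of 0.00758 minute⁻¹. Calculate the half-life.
t½ = ln(2)/λ = 91.44 minutes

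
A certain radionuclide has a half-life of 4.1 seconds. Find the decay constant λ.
λ = ln(2)/t½ = 0.1691 second⁻¹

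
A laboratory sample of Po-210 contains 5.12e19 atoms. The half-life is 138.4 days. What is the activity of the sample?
A = λN = 2.564e17 decays/day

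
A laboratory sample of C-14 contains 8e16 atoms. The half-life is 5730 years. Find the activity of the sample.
A = λN = 9.677e12 decays/year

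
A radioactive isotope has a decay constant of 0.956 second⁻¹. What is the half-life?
t½ = ln(2)/λ = 0.725 seconds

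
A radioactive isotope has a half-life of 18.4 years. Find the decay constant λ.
λ = ln(2)/t½ = 0.03767 year⁻¹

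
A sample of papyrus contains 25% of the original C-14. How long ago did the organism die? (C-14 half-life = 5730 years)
Age = t½ × log₂(1/ratio) = 11460 years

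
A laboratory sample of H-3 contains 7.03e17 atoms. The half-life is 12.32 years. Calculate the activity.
A = λN = 3.955e16 decays/year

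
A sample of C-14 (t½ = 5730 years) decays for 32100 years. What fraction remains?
N/N₀ = (1/2)^(t/t½) = 0.02059 = 2.06%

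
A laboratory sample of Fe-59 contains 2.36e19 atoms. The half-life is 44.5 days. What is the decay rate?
A = λN = 3.676e17 decays/day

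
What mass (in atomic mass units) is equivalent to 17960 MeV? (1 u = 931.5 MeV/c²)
m = E/c² = 19.28 u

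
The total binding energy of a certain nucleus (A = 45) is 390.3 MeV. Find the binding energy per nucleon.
B.E./A = 390.3/45 = 8.673 MeV/nucleon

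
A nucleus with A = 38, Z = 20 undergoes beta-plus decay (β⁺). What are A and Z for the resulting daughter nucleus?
Daughter: A = 38, Z = 19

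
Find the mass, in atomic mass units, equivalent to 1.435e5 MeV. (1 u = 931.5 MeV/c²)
m = E/c² = 154.1 u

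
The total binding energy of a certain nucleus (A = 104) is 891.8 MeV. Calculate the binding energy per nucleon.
B.E./A = 891.8/104 = 8.575 MeV/nucleon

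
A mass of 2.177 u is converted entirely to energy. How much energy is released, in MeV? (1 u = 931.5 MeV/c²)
E = mc² = 2028 MeV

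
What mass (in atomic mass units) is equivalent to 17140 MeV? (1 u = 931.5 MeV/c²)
m = E/c² = 18.4 u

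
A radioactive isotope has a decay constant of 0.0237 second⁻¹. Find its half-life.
t½ = ln(2)/λ = 29.25 seconds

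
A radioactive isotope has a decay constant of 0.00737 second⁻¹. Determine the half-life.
t½ = ln(2)/λ = 94.05 seconds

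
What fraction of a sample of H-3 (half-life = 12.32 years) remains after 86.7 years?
N/N₀ = (1/2)^(t/t½) = 0.007613 = 0.761%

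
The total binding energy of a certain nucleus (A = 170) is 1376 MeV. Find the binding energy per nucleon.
B.E./A = 1376/170 = 8.094 MeV/nucleon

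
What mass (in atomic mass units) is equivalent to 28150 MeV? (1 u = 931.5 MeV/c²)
m = E/c² = 30.22 u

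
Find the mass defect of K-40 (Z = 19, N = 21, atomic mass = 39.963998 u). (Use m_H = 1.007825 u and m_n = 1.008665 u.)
Δm = Z·m_H + N·m_n − M = 0.3666 u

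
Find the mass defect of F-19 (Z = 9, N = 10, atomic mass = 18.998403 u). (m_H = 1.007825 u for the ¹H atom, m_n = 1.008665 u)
Δm = Z·m_H + N·m_n − M = 0.1587 u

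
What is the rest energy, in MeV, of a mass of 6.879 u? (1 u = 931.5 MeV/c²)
E = mc² = 6408 MeV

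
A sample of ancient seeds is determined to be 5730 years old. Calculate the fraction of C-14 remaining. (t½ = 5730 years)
N/N₀ = (1/2)^(t/t½) = 0.5 = 50%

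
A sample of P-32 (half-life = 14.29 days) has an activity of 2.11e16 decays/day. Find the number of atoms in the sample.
N = A/λ = 4.35e17 atoms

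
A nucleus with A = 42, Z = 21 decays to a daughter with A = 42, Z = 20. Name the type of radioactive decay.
ΔA = 0, ΔZ = -1 ⇒ beta-plus decay (β⁺) or electron capture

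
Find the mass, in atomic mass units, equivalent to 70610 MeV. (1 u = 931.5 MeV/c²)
m = E/c² = 75.8 u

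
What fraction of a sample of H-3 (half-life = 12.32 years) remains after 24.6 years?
N/N₀ = (1/2)^(t/t½) = 0.2506 = 25.1%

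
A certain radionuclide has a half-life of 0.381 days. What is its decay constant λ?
λ = ln(2)/t½ = 1.819 day⁻¹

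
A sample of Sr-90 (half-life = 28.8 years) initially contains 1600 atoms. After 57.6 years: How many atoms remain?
N = N₀(1/2)^(t/t½) = 400 atoms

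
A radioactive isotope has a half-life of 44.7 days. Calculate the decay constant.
λ = ln(2)/t½ = 0.01551 day⁻¹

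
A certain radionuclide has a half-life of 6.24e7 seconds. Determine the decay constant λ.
λ = ln(2)/t½ = 1.111e-8 second⁻¹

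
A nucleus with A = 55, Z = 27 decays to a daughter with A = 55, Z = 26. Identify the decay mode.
ΔA = 0, ΔZ = -1 ⇒ beta-plus decay (β⁺) or electron capture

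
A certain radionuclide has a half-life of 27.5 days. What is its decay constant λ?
λ = ln(2)/t½ = 0.02521 day⁻¹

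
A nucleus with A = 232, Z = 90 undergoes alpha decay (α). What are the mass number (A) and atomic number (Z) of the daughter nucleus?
Daughter: A = 228, Z = 88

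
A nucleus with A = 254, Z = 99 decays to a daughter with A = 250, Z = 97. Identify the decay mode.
ΔA = -4, ΔZ = -2 ⇒ alpha decay (α)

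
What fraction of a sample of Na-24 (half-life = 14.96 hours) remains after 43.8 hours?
N/N₀ = (1/2)^(t/t½) = 0.1314 = 13.1%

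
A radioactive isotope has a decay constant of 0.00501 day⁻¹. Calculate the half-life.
t½ = ln(2)/λ = 138.4 days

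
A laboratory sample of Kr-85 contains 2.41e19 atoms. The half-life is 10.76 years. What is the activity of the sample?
A = λN = 1.552e18 decays/year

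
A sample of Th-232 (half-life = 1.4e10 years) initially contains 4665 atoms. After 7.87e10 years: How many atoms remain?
N = N₀(1/2)^(t/t½) = 94.76 atoms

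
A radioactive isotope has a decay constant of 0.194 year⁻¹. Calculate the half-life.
t½ = ln(2)/λ = 3.573 years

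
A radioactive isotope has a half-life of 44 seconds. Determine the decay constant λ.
λ = ln(2)/t½ = 0.01575 second⁻¹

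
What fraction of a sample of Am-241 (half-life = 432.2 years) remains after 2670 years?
N/N₀ = (1/2)^(t/t½) = 0.01381 = 1.38%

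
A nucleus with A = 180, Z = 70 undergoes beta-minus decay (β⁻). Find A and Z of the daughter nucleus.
Daughter: A = 180, Z = 71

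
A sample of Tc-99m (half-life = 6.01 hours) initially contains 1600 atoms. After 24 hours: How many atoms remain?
N = N₀(1/2)^(t/t½) = 100.5 atoms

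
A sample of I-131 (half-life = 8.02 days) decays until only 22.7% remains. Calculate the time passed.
t = t½ × log₂(N₀/N) = 17.16 days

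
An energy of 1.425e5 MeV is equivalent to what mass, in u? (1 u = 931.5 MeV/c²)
m = E/c² = 153 u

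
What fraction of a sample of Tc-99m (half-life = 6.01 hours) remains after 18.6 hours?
N/N₀ = (1/2)^(t/t½) = 0.117 = 11.7%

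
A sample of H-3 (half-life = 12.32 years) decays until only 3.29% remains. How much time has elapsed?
t = t½ × log₂(N₀/N) = 60.69 years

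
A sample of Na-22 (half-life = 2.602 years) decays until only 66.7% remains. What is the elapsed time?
t = t½ × log₂(N₀/N) = 1.52 years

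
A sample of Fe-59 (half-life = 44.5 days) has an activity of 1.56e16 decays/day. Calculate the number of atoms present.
N = A/λ = 1.002e18 atoms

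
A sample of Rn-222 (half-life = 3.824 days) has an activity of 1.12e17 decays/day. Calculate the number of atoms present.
N = A/λ = 6.179e17 atoms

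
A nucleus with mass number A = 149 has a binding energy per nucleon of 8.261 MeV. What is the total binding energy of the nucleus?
B.E. = 8.261 × 149 = 1231 MeV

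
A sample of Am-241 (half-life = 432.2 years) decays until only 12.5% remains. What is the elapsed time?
t = t½ × log₂(N₀/N) = 1297 years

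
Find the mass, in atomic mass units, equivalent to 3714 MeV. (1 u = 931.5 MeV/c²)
m = E/c² = 3.987 u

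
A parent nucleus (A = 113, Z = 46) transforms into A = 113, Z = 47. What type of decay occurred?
ΔA = 0, ΔZ = +1 ⇒ beta-minus decay (β⁻)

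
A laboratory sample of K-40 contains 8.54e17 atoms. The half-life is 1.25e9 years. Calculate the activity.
A = λN = 4.736e8 decays/year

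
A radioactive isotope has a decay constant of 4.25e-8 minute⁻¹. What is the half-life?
t½ = ln(2)/λ = 1.631e7 minutes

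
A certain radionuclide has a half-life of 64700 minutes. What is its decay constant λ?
λ = ln(2)/t½ = 1.071e-5 minute⁻¹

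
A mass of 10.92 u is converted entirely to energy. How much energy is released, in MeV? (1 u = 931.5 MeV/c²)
E = mc² = 10170 MeV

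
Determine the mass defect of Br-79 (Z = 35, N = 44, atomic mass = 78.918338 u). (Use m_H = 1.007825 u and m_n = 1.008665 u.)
Δm = Z·m_H + N·m_n − M = 0.7368 u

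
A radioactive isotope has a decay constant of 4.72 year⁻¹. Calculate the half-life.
t½ = ln(2)/λ = 0.1469 years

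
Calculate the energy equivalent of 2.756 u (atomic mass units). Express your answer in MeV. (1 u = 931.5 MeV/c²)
E = mc² = 2567 MeV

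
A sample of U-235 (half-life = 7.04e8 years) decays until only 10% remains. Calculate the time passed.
t = t½ × log₂(N₀/N) = 2.339e9 years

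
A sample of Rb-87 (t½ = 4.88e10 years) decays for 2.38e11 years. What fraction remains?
N/N₀ = (1/2)^(t/t½) = 0.03403 = 3.4%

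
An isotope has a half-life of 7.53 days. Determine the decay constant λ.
λ = ln(2)/t½ = 0.09205 day⁻¹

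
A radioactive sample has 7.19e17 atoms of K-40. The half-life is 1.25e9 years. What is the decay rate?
A = λN = 3.987e8 decays/year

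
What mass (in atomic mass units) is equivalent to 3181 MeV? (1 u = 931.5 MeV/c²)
m = E/c² = 3.415 u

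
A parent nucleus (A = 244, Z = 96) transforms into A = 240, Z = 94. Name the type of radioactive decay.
ΔA = -4, ΔZ = -2 ⇒ alpha decay (α)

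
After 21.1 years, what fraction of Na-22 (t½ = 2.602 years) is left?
N/N₀ = (1/2)^(t/t½) = 0.003622 = 0.362%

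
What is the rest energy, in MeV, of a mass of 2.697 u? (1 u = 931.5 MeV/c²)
E = mc² = 2512 MeV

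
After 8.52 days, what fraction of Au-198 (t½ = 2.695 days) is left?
N/N₀ = (1/2)^(t/t½) = 0.1118 = 11.2%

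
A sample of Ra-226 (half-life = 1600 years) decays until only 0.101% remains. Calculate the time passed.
t = t½ × log₂(N₀/N) = 15920 years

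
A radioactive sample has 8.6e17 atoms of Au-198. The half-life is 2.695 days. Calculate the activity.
A = λN = 2.212e17 decays/day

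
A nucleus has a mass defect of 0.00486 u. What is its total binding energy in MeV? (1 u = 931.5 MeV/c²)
B.E. = Δm × 931.5 = 4.527 MeV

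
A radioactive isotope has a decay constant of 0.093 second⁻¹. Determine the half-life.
t½ = ln(2)/λ = 7.453 seconds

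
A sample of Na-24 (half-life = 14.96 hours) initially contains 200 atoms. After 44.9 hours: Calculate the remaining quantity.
N = N₀(1/2)^(t/t½) = 24.98 atoms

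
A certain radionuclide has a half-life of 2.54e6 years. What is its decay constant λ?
λ = ln(2)/t½ = 2.729e-7 year⁻¹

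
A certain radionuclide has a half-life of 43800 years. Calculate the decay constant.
λ = ln(2)/t½ = 1.583e-5 year⁻¹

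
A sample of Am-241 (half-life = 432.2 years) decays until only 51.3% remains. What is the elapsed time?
t = t½ × log₂(N₀/N) = 416.2 years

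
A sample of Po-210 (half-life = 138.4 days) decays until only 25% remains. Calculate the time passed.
t = t½ × log₂(N₀/N) = 276.8 days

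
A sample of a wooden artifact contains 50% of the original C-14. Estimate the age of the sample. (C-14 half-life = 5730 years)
Age = t½ × log₂(1/ratio) = 5730 years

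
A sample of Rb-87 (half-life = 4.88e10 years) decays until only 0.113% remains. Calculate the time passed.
t = t½ × log₂(N₀/N) = 4.777e11 years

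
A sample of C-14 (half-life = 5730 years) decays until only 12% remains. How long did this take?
t = t½ × log₂(N₀/N) = 17530 years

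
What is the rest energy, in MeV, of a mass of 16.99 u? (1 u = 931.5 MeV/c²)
E = mc² = 15830 MeV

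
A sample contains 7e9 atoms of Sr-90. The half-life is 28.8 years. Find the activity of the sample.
A = λN = 1.685e8 decays/year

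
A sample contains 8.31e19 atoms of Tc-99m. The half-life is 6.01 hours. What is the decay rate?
A = λN = 9.584e18 decays/hour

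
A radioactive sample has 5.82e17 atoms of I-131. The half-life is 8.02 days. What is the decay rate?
A = λN = 5.03e16 decays/day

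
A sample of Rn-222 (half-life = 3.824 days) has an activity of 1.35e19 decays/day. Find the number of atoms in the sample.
N = A/λ = 7.448e19 atoms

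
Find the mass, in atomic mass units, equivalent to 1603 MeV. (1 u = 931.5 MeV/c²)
m = E/c² = 1.721 u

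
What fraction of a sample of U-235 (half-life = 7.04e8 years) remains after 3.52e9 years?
N/N₀ = (1/2)^(t/t½) = 0.03125 = 3.12%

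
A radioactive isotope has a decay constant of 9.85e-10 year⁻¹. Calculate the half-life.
t½ = ln(2)/λ = 7.037e8 years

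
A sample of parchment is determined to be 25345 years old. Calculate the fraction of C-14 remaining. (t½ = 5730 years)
N/N₀ = (1/2)^(t/t½) = 0.04661 = 4.66%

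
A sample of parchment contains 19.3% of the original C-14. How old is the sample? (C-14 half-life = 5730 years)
Age = t½ × log₂(1/ratio) = 13600 years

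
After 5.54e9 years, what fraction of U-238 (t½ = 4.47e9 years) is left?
N/N₀ = (1/2)^(t/t½) = 0.4236 = 42.4%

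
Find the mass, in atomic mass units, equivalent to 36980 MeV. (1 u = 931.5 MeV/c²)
m = E/c² = 39.7 u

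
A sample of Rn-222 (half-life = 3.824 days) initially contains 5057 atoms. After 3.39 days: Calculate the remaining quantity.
N = N₀(1/2)^(t/t½) = 2735 atoms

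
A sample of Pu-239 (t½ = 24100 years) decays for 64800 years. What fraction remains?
N/N₀ = (1/2)^(t/t½) = 0.1551 = 15.5%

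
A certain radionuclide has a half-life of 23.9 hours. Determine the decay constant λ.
λ = ln(2)/t½ = 0.029 hour⁻¹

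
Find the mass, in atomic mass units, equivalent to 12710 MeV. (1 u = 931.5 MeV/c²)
m = E/c² = 13.64 u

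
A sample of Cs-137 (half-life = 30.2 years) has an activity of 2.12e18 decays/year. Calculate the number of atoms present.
N = A/λ = 9.237e19 atoms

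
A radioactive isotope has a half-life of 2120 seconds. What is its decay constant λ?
λ = ln(2)/t½ = 3.27e-4 second⁻¹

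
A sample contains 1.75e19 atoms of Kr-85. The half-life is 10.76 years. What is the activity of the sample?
A = λN = 1.127e18 decays/year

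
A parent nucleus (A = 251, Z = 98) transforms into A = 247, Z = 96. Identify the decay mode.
ΔA = -4, ΔZ = -2 ⇒ alpha decay (α)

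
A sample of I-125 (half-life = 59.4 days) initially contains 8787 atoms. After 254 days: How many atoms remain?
N = N₀(1/2)^(t/t½) = 453.5 atoms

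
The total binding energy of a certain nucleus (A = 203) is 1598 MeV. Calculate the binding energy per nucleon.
B.E./A = 1598/203 = 7.872 MeV/nucleon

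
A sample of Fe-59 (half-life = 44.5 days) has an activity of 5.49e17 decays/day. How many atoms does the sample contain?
N = A/λ = 3.525e19 atoms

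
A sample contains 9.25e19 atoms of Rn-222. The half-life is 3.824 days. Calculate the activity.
A = λN = 1.677e19 decays/day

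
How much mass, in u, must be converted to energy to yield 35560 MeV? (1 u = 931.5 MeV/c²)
m = E/c² = 38.17 u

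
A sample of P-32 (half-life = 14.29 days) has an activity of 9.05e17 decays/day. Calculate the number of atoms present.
N = A/λ = 1.866e19 atoms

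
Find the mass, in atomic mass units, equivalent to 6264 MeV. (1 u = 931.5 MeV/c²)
m = E/c² = 6.725 u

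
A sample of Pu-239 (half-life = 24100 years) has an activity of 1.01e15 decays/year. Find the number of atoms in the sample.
N = A/λ = 3.512e19 atoms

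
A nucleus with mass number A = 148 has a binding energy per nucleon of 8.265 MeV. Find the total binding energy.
B.E. = 8.265 × 148 = 1223 MeV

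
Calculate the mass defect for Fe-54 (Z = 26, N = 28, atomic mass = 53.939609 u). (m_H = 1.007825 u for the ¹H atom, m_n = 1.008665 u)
Δm = Z·m_H + N·m_n − M = 0.5065 u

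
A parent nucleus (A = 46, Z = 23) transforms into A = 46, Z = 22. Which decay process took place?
ΔA = 0, ΔZ = -1 ⇒ beta-plus decay (β⁺) or electron capture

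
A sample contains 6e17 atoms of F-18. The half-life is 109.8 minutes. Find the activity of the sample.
A = λN = 3.788e15 decays/minute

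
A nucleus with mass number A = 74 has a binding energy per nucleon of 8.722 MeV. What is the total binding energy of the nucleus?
B.E. = 8.722 × 74 = 645.4 MeV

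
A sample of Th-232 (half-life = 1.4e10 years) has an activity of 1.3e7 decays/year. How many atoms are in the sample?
N = A/λ = 2.626e17 atoms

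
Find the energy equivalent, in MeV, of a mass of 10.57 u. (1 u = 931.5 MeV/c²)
E = mc² = 9846 MeV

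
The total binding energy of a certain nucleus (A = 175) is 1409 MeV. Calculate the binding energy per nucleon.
B.E./A = 1409/175 = 8.051 MeV/nucleon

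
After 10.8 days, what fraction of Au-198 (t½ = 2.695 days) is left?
N/N₀ = (1/2)^(t/t½) = 0.06218 = 6.22%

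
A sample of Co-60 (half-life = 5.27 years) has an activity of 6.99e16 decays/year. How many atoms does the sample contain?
N = A/λ = 5.314e17 atoms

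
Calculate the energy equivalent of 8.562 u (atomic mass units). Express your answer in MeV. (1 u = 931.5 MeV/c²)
E = mc² = 7976 MeV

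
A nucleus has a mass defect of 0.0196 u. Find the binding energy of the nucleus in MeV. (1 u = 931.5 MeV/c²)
B.E. = Δm × 931.5 = 18.26 MeV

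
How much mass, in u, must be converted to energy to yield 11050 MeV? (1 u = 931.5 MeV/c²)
m = E/c² = 11.86 u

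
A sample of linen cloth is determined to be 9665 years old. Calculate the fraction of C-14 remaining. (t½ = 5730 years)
N/N₀ = (1/2)^(t/t½) = 0.3106 = 31.1%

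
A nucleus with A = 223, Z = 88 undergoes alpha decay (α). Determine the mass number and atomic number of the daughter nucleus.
Daughter: A = 219, Z = 86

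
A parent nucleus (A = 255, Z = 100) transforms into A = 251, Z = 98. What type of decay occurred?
ΔA = -4, ΔZ = -2 ⇒ alpha decay (α)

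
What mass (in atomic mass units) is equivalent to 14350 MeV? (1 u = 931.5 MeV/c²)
m = E/c² = 15.41 u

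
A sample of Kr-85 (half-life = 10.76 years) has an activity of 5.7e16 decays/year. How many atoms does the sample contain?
N = A/λ = 8.848e17 atoms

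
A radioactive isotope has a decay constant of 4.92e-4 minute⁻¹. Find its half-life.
t½ = ln(2)/λ = 1409 minutes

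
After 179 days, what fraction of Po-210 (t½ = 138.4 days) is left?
N/N₀ = (1/2)^(t/t½) = 0.408 = 40.8%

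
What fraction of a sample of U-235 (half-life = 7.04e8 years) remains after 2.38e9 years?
N/N₀ = (1/2)^(t/t½) = 0.09601 = 9.6%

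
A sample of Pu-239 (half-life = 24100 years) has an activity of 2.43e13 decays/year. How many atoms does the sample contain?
N = A/λ = 8.449e17 atoms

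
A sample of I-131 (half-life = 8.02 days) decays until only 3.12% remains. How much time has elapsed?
t = t½ × log₂(N₀/N) = 40.12 days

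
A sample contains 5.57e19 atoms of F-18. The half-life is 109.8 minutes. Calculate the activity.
A = λN = 3.516e17 decays/minute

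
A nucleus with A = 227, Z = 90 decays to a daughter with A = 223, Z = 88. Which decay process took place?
ΔA = -4, ΔZ = -2 ⇒ alpha decay (α)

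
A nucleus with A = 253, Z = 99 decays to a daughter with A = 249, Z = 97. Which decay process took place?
ΔA = -4, ΔZ = -2 ⇒ alpha decay (α)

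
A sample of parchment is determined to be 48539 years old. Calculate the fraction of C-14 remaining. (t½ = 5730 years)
N/N₀ = (1/2)^(t/t½) = 0.002818 = 0.282%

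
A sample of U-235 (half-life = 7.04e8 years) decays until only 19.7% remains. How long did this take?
t = t½ × log₂(N₀/N) = 1.65e9 years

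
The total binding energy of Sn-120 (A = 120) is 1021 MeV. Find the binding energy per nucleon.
B.E./A = 1021/120 = 8.508 MeV/nucleon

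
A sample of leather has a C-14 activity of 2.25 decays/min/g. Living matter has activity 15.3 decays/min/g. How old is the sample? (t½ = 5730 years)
Age = t½ × log₂(A₀/A) = 15850 years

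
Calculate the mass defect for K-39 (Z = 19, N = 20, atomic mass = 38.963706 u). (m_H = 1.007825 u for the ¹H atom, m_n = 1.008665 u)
Δm = Z·m_H + N·m_n − M = 0.3583 u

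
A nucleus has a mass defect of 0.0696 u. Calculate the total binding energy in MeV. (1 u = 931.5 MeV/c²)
B.E. = Δm × 931.5 = 64.83 MeV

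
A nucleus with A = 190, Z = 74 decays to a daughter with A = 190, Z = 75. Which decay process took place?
ΔA = 0, ΔZ = +1 ⇒ beta-minus decay (β⁻)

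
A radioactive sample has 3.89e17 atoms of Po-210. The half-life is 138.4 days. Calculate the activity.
A = λN = 1.948e15 decays/day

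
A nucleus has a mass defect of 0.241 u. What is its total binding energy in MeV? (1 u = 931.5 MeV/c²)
B.E. = Δm × 931.5 = 224.5 MeV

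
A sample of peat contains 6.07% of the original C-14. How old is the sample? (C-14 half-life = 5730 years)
Age = t½ × log₂(1/ratio) = 23160 years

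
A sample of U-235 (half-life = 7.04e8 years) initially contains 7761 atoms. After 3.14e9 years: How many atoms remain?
N = N₀(1/2)^(t/t½) = 352.6 atoms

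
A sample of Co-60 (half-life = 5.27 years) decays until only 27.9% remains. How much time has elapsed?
t = t½ × log₂(N₀/N) = 9.706 years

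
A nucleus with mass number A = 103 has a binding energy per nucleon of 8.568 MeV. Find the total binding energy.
B.E. = 8.568 × 103 = 882.5 MeV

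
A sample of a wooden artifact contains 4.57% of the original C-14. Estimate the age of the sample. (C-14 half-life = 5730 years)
Age = t½ × log₂(1/ratio) = 25510 years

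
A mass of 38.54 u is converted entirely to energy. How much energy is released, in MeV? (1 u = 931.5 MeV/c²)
E = mc² = 35900 MeV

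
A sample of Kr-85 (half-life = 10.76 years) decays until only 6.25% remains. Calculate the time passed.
t = t½ × log₂(N₀/N) = 43.04 years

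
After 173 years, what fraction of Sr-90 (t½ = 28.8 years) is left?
N/N₀ = (1/2)^(t/t½) = 0.01555 = 1.55%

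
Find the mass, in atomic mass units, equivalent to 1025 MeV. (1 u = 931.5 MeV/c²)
m = E/c² = 1.1 u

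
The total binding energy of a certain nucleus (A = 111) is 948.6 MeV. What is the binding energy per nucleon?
B.E./A = 948.6/111 = 8.546 MeV/nucleon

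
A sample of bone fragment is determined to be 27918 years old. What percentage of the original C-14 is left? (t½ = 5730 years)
N/N₀ = (1/2)^(t/t½) = 0.03414 = 3.41%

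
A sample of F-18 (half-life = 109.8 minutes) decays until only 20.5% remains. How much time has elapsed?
t = t½ × log₂(N₀/N) = 251 minutes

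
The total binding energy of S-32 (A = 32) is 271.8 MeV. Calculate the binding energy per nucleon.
B.E./A = 271.8/32 = 8.494 MeV/nucleon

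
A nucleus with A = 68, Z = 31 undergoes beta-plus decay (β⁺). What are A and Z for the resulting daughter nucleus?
Daughter: A = 68, Z = 30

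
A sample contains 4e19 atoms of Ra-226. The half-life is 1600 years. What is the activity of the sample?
A = λN = 1.733e16 decays/year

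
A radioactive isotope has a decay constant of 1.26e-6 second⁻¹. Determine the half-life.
t½ = ln(2)/λ = 5.501e5 seconds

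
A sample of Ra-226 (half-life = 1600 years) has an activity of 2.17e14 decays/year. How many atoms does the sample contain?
N = A/λ = 5.009e17 atoms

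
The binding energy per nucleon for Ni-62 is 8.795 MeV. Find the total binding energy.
B.E. = 8.795 × 62 = 545.3 MeV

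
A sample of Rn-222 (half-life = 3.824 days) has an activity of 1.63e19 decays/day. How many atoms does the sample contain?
N = A/λ = 8.992e19 atoms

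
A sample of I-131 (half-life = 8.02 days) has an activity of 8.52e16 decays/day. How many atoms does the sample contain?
N = A/λ = 9.858e17 atoms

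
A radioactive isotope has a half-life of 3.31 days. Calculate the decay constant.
λ = ln(2)/t½ = 0.2094 day⁻¹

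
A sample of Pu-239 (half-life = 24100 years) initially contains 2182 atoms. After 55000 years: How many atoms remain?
N = N₀(1/2)^(t/t½) = 448.6 atoms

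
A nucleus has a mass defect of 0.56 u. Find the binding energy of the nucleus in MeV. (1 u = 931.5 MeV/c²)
B.E. = Δm × 931.5 = 521.6 MeV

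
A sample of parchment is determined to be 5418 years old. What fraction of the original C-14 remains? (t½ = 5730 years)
N/N₀ = (1/2)^(t/t½) = 0.5192 = 51.9%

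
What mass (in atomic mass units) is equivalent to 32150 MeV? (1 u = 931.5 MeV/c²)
m = E/c² = 34.51 u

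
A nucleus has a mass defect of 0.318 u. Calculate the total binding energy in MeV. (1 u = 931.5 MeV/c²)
B.E. = Δm × 931.5 = 296.2 MeV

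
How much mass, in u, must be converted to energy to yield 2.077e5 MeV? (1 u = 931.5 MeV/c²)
m = E/c² = 223 u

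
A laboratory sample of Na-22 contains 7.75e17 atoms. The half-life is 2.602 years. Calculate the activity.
A = λN = 2.065e17 decays/year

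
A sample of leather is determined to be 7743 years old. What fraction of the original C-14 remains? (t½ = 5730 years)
N/N₀ = (1/2)^(t/t½) = 0.3919 = 39.2%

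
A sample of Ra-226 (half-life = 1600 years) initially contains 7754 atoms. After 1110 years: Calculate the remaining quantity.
N = N₀(1/2)^(t/t½) = 4794 atoms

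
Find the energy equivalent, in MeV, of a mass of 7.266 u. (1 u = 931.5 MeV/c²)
E = mc² = 6768 MeV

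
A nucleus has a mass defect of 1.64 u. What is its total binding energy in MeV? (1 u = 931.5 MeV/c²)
B.E. = Δm × 931.5 = 1528 MeV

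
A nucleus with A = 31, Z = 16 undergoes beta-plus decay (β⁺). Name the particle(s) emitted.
β⁺: positron (e⁺) + neutrino (νₑ)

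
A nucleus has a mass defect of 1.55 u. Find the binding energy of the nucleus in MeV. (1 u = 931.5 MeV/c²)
B.E. = Δm × 931.5 = 1444 MeV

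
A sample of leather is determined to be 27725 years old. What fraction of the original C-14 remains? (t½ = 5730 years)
N/N₀ = (1/2)^(t/t½) = 0.03495 = 3.49%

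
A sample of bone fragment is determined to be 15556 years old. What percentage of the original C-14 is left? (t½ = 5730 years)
N/N₀ = (1/2)^(t/t½) = 0.1523 = 15.2%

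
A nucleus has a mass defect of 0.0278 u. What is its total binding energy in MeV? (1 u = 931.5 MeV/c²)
B.E. = Δm × 931.5 = 25.9 MeV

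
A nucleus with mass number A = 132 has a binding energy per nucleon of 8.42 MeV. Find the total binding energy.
B.E. = 8.42 × 132 = 1111 MeV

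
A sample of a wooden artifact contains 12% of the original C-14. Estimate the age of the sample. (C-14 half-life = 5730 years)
Age = t½ × log₂(1/ratio) = 17530 years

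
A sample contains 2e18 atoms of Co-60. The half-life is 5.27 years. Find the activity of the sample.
A = λN = 2.631e17 decays/year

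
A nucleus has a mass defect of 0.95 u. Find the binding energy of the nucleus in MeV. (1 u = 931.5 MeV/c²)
B.E. = Δm × 931.5 = 884.9 MeV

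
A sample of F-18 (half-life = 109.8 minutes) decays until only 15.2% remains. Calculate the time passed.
t = t½ × log₂(N₀/N) = 298.4 minutes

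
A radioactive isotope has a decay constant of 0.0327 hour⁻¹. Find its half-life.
t½ = ln(2)/λ = 21.2 hours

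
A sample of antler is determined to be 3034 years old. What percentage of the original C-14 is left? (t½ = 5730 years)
N/N₀ = (1/2)^(t/t½) = 0.6928 = 69.3%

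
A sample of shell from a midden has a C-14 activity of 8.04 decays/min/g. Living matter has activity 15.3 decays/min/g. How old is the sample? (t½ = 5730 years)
Age = t½ × log₂(A₀/A) = 5319 years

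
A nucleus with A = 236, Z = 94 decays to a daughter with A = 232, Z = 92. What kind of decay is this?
ΔA = -4, ΔZ = -2 ⇒ alpha decay (α)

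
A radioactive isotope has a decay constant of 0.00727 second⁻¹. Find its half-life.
t½ = ln(2)/λ = 95.34 seconds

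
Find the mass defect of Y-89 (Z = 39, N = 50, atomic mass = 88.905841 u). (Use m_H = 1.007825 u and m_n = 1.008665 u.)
Δm = Z·m_H + N·m_n − M = 0.8326 u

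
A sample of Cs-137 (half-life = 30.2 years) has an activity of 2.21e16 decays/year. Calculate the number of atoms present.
N = A/λ = 9.629e17 atoms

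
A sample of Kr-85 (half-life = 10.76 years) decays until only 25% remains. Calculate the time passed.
t = t½ × log₂(N₀/N) = 21.52 years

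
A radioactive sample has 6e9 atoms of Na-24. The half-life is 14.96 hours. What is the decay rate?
A = λN = 2.78e8 decays/hour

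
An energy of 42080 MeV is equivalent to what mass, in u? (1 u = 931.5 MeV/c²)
m = E/c² = 45.17 u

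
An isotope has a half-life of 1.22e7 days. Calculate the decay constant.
λ = ln(2)/t½ = 5.682e-8 day⁻¹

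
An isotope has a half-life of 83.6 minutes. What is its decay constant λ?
λ = ln(2)/t½ = 0.008291 minute⁻¹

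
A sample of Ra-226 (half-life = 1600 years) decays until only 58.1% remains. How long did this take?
t = t½ × log₂(N₀/N) = 1253 years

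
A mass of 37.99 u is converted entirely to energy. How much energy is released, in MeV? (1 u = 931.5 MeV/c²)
E = mc² = 35390 MeV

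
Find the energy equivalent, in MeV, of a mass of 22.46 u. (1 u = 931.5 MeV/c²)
E = mc² = 20920 MeV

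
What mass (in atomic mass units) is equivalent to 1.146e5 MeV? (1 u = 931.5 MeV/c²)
m = E/c² = 123 u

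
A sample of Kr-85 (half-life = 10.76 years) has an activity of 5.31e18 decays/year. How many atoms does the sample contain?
N = A/λ = 8.243e19 atoms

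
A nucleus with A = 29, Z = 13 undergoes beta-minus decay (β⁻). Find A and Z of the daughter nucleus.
Daughter: A = 29, Z = 14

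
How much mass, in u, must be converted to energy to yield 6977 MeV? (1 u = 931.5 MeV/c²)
m = E/c² = 7.49 u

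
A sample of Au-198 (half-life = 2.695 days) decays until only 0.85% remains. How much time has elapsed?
t = t½ × log₂(N₀/N) = 18.54 days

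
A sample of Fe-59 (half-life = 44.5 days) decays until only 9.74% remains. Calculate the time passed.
t = t½ × log₂(N₀/N) = 149.5 days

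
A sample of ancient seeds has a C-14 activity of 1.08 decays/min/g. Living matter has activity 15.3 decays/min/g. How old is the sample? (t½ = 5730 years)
Age = t½ × log₂(A₀/A) = 21910 years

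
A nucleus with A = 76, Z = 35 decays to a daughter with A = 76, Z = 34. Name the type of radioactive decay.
ΔA = 0, ΔZ = -1 ⇒ beta-plus decay (β⁺) or electron capture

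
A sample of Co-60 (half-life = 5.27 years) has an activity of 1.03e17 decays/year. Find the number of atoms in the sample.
N = A/λ = 7.831e17 atoms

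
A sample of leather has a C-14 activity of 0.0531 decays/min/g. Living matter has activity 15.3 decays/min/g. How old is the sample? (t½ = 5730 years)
Age = t½ × log₂(A₀/A) = 46820 years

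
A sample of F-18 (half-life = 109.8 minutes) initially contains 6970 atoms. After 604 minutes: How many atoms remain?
N = N₀(1/2)^(t/t½) = 153.9 atoms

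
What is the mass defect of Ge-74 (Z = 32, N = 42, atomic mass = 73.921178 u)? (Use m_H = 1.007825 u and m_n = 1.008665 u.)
Δm = Z·m_H + N·m_n − M = 0.6932 u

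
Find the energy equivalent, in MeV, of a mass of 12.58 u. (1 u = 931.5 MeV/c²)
E = mc² = 11720 MeV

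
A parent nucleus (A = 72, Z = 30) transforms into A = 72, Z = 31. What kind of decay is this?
ΔA = 0, ΔZ = +1 ⇒ beta-minus decay (β⁻)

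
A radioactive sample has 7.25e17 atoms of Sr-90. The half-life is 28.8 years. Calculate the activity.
A = λN = 1.745e16 decays/year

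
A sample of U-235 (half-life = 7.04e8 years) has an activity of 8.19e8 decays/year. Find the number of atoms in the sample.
N = A/λ = 8.318e17 atoms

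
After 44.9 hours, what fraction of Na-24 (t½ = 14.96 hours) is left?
N/N₀ = (1/2)^(t/t½) = 0.1249 = 12.5%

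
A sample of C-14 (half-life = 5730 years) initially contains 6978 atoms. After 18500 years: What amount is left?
N = N₀(1/2)^(t/t½) = 744.4 atoms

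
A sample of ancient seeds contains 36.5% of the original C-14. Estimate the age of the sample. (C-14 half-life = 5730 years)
Age = t½ × log₂(1/ratio) = 8332 years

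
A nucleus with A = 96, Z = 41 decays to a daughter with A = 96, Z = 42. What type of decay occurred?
ΔA = 0, ΔZ = +1 ⇒ beta-minus decay (β⁻)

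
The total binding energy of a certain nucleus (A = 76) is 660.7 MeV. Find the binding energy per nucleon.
B.E./A = 660.7/76 = 8.693 MeV/nucleon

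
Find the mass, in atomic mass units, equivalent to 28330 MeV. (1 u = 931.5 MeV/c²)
m = E/c² = 30.41 u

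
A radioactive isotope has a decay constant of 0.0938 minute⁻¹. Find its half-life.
t½ = ln(2)/λ = 7.39 minutes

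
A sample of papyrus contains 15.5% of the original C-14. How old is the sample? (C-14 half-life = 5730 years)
Age = t½ × log₂(1/ratio) = 15410 years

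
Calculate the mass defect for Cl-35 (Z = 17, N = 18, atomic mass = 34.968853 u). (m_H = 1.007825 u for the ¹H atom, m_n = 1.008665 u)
Δm = Z·m_H + N·m_n − M = 0.3201 u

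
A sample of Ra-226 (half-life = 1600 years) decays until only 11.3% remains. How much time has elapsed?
t = t½ × log₂(N₀/N) = 5033 years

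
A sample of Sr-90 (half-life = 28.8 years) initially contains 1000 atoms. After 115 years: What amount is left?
N = N₀(1/2)^(t/t½) = 62.8 atoms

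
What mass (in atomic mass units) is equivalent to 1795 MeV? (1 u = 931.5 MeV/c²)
m = E/c² = 1.927 u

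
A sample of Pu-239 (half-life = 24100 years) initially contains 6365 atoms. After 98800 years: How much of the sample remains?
N = N₀(1/2)^(t/t½) = 371.3 atoms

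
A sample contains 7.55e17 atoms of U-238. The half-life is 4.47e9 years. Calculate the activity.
A = λN = 1.171e8 decays/year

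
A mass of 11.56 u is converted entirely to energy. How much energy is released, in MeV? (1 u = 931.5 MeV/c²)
E = mc² = 10770 MeV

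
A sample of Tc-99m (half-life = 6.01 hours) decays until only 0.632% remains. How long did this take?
t = t½ × log₂(N₀/N) = 43.91 hours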